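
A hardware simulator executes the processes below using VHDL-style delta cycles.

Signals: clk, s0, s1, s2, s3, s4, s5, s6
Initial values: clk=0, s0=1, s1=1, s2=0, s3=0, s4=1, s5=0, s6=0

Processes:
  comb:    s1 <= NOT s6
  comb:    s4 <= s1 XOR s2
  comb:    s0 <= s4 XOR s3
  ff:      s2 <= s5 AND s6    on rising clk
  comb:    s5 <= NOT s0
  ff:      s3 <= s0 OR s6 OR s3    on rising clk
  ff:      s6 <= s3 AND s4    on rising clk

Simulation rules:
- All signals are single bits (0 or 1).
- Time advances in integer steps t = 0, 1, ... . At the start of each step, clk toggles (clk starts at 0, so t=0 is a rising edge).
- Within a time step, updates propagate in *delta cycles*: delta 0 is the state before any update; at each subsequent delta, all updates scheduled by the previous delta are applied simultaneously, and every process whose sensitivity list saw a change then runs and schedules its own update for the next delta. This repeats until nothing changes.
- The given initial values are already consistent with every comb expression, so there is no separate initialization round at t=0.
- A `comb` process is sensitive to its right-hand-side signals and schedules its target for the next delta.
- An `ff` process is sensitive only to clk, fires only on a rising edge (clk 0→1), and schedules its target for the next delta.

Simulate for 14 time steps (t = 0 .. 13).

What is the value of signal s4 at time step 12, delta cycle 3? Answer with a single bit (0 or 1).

t=0 Δ0: s2=0 s3=0 s1=1 s6=0 s5=0 s0=1 clk=0 s4=1
  Δ1: clk:0→1
  Δ2: s3:0→1
  Δ3: s0:1→0
  Δ4: s5:0→1
  (4Δ to stable)
t=1 Δ0: s2=0 s3=1 s1=1 s6=0 s5=1 s0=0 clk=1 s4=1
  Δ1: clk:1→0
  (1Δ to stable)
t=2 Δ0: s2=0 s3=1 s1=1 s6=0 s5=1 s0=0 clk=0 s4=1
  Δ1: clk:0→1
  Δ2: s6:0→1
  Δ3: s1:1→0
  Δ4: s4:1→0
  Δ5: s0:0→1
  Δ6: s5:1→0
  (6Δ to stable)
t=3 Δ0: s2=0 s3=1 s1=0 s6=1 s5=0 s0=1 clk=1 s4=0
  Δ1: clk:1→0
  (1Δ to stable)
t=4 Δ0: s2=0 s3=1 s1=0 s6=1 s5=0 s0=1 clk=0 s4=0
  Δ1: clk:0→1
  Δ2: s6:1→0
  Δ3: s1:0→1
  Δ4: s4:0→1
  Δ5: s0:1→0
  Δ6: s5:0→1
  (6Δ to stable)
t=5 Δ0: s2=0 s3=1 s1=1 s6=0 s5=1 s0=0 clk=1 s4=1
  Δ1: clk:1→0
  (1Δ to stable)
t=6 Δ0: s2=0 s3=1 s1=1 s6=0 s5=1 s0=0 clk=0 s4=1
  Δ1: clk:0→1
  Δ2: s6:0→1
  Δ3: s1:1→0
  Δ4: s4:1→0
  Δ5: s0:0→1
  Δ6: s5:1→0
  (6Δ to stable)
t=7 Δ0: s2=0 s3=1 s1=0 s6=1 s5=0 s0=1 clk=1 s4=0
  Δ1: clk:1→0
  (1Δ to stable)
t=8 Δ0: s2=0 s3=1 s1=0 s6=1 s5=0 s0=1 clk=0 s4=0
  Δ1: clk:0→1
  Δ2: s6:1→0
  Δ3: s1:0→1
  Δ4: s4:0→1
  Δ5: s0:1→0
  Δ6: s5:0→1
  (6Δ to stable)
t=9 Δ0: s2=0 s3=1 s1=1 s6=0 s5=1 s0=0 clk=1 s4=1
  Δ1: clk:1→0
  (1Δ to stable)
t=10 Δ0: s2=0 s3=1 s1=1 s6=0 s5=1 s0=0 clk=0 s4=1
  Δ1: clk:0→1
  Δ2: s6:0→1
  Δ3: s1:1→0
  Δ4: s4:1→0
  Δ5: s0:0→1
  Δ6: s5:1→0
  (6Δ to stable)
t=11 Δ0: s2=0 s3=1 s1=0 s6=1 s5=0 s0=1 clk=1 s4=0
  Δ1: clk:1→0
  (1Δ to stable)
t=12 Δ0: s2=0 s3=1 s1=0 s6=1 s5=0 s0=1 clk=0 s4=0
  Δ1: clk:0→1
  Δ2: s6:1→0
  Δ3: s1:0→1
  Δ4: s4:0→1
  Δ5: s0:1→0
  Δ6: s5:0→1
  (6Δ to stable)
t=13 Δ0: s2=0 s3=1 s1=1 s6=0 s5=1 s0=0 clk=1 s4=1
  Δ1: clk:1→0
  (1Δ to stable)

0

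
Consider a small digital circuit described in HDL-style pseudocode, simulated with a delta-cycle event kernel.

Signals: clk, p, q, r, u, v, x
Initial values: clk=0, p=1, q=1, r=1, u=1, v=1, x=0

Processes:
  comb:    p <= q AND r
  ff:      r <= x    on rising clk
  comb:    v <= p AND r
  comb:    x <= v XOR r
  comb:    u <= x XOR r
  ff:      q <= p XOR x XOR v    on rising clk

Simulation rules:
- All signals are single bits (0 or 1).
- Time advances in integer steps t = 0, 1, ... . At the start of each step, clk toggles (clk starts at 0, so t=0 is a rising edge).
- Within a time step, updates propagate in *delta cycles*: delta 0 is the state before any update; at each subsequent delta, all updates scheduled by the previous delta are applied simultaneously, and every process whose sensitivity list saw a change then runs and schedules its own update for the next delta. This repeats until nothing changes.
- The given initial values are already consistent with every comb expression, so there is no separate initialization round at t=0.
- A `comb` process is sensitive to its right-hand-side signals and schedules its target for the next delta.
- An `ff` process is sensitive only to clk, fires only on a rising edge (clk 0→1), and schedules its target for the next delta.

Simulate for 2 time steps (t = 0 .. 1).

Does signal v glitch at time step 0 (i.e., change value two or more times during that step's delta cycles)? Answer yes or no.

t=0 Δ0: v=1 clk=0 p=1 r=1 x=0 q=1 u=1
  Δ1: clk:0→1
  Δ2: r:1→0, q:1→0
  Δ3: v:1→0, p:1→0, x:0→1, u:1→0
  Δ4: x:1→0, u:0→1
  Δ5: u:1→0
  (5Δ to stable)
t=1 Δ0: v=0 clk=1 p=0 r=0 x=0 q=0 u=0
  Δ1: clk:1→0
  (1Δ to stable)

no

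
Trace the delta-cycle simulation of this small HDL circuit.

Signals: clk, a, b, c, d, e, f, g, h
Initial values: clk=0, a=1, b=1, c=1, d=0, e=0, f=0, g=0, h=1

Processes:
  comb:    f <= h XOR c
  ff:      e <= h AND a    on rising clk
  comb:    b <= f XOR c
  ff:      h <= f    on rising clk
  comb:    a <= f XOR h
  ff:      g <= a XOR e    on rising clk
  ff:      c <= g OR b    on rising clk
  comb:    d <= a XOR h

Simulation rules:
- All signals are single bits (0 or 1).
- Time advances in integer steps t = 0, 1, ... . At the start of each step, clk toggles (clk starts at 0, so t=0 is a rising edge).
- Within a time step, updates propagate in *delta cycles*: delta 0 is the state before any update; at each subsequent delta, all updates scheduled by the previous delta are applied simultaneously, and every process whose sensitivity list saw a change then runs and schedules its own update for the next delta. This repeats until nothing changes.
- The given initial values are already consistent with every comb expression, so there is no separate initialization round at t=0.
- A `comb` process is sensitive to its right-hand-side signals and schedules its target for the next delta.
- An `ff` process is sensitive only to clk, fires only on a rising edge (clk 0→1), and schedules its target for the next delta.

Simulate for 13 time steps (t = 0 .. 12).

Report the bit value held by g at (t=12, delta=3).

1

t0.Δ0 clk=0 f=0 c=1 a=1 e=0 h=1 d=0 b=1 g=0
t0.Δ1 clk=1 f=0 c=1 a=1 e=0 h=1 d=0 b=1 g=0
t0.Δ2 clk=1 f=0 c=1 a=1 e=1 h=0 d=0 b=1 g=1
t0.Δ3 clk=1 f=1 c=1 a=0 e=1 h=0 d=1 b=1 g=1
t0.Δ4 clk=1 f=1 c=1 a=1 e=1 h=0 d=0 b=0 g=1
t0.Δ5 clk=1 f=1 c=1 a=1 e=1 h=0 d=1 b=0 g=1
t1.Δ0 clk=1 f=1 c=1 a=1 e=1 h=0 d=1 b=0 g=1
t1.Δ1 clk=0 f=1 c=1 a=1 e=1 h=0 d=1 b=0 g=1
t2.Δ0 clk=0 f=1 c=1 a=1 e=1 h=0 d=1 b=0 g=1
t2.Δ1 clk=1 f=1 c=1 a=1 e=1 h=0 d=1 b=0 g=1
t2.Δ2 clk=1 f=1 c=1 a=1 e=0 h=1 d=1 b=0 g=0
t2.Δ3 clk=1 f=0 c=1 a=0 e=0 h=1 d=0 b=0 g=0
t2.Δ4 clk=1 f=0 c=1 a=1 e=0 h=1 d=1 b=1 g=0
t2.Δ5 clk=1 f=0 c=1 a=1 e=0 h=1 d=0 b=1 g=0
t3.Δ0 clk=1 f=0 c=1 a=1 e=0 h=1 d=0 b=1 g=0
t3.Δ1 clk=0 f=0 c=1 a=1 e=0 h=1 d=0 b=1 g=0
t4.Δ0 clk=0 f=0 c=1 a=1 e=0 h=1 d=0 b=1 g=0
t4.Δ1 clk=1 f=0 c=1 a=1 e=0 h=1 d=0 b=1 g=0
t4.Δ2 clk=1 f=0 c=1 a=1 e=1 h=0 d=0 b=1 g=1
t4.Δ3 clk=1 f=1 c=1 a=0 e=1 h=0 d=1 b=1 g=1
t4.Δ4 clk=1 f=1 c=1 a=1 e=1 h=0 d=0 b=0 g=1
t4.Δ5 clk=1 f=1 c=1 a=1 e=1 h=0 d=1 b=0 g=1
t5.Δ0 clk=1 f=1 c=1 a=1 e=1 h=0 d=1 b=0 g=1
t5.Δ1 clk=0 f=1 c=1 a=1 e=1 h=0 d=1 b=0 g=1
t6.Δ0 clk=0 f=1 c=1 a=1 e=1 h=0 d=1 b=0 g=1
t6.Δ1 clk=1 f=1 c=1 a=1 e=1 h=0 d=1 b=0 g=1
t6.Δ2 clk=1 f=1 c=1 a=1 e=0 h=1 d=1 b=0 g=0
t6.Δ3 clk=1 f=0 c=1 a=0 e=0 h=1 d=0 b=0 g=0
t6.Δ4 clk=1 f=0 c=1 a=1 e=0 h=1 d=1 b=1 g=0
t6.Δ5 clk=1 f=0 c=1 a=1 e=0 h=1 d=0 b=1 g=0
t7.Δ0 clk=1 f=0 c=1 a=1 e=0 h=1 d=0 b=1 g=0
t7.Δ1 clk=0 f=0 c=1 a=1 e=0 h=1 d=0 b=1 g=0
t8.Δ0 clk=0 f=0 c=1 a=1 e=0 h=1 d=0 b=1 g=0
t8.Δ1 clk=1 f=0 c=1 a=1 e=0 h=1 d=0 b=1 g=0
t8.Δ2 clk=1 f=0 c=1 a=1 e=1 h=0 d=0 b=1 g=1
t8.Δ3 clk=1 f=1 c=1 a=0 e=1 h=0 d=1 b=1 g=1
t8.Δ4 clk=1 f=1 c=1 a=1 e=1 h=0 d=0 b=0 g=1
t8.Δ5 clk=1 f=1 c=1 a=1 e=1 h=0 d=1 b=0 g=1
t9.Δ0 clk=1 f=1 c=1 a=1 e=1 h=0 d=1 b=0 g=1
t9.Δ1 clk=0 f=1 c=1 a=1 e=1 h=0 d=1 b=0 g=1
t10.Δ0 clk=0 f=1 c=1 a=1 e=1 h=0 d=1 b=0 g=1
t10.Δ1 clk=1 f=1 c=1 a=1 e=1 h=0 d=1 b=0 g=1
t10.Δ2 clk=1 f=1 c=1 a=1 e=0 h=1 d=1 b=0 g=0
t10.Δ3 clk=1 f=0 c=1 a=0 e=0 h=1 d=0 b=0 g=0
t10.Δ4 clk=1 f=0 c=1 a=1 e=0 h=1 d=1 b=1 g=0
t10.Δ5 clk=1 f=0 c=1 a=1 e=0 h=1 d=0 b=1 g=0
t11.Δ0 clk=1 f=0 c=1 a=1 e=0 h=1 d=0 b=1 g=0
t11.Δ1 clk=0 f=0 c=1 a=1 e=0 h=1 d=0 b=1 g=0
t12.Δ0 clk=0 f=0 c=1 a=1 e=0 h=1 d=0 b=1 g=0
t12.Δ1 clk=1 f=0 c=1 a=1 e=0 h=1 d=0 b=1 g=0
t12.Δ2 clk=1 f=0 c=1 a=1 e=1 h=0 d=0 b=1 g=1
t12.Δ3 clk=1 f=1 c=1 a=0 e=1 h=0 d=1 b=1 g=1
t12.Δ4 clk=1 f=1 c=1 a=1 e=1 h=0 d=0 b=0 g=1
t12.Δ5 clk=1 f=1 c=1 a=1 e=1 h=0 d=1 b=0 g=1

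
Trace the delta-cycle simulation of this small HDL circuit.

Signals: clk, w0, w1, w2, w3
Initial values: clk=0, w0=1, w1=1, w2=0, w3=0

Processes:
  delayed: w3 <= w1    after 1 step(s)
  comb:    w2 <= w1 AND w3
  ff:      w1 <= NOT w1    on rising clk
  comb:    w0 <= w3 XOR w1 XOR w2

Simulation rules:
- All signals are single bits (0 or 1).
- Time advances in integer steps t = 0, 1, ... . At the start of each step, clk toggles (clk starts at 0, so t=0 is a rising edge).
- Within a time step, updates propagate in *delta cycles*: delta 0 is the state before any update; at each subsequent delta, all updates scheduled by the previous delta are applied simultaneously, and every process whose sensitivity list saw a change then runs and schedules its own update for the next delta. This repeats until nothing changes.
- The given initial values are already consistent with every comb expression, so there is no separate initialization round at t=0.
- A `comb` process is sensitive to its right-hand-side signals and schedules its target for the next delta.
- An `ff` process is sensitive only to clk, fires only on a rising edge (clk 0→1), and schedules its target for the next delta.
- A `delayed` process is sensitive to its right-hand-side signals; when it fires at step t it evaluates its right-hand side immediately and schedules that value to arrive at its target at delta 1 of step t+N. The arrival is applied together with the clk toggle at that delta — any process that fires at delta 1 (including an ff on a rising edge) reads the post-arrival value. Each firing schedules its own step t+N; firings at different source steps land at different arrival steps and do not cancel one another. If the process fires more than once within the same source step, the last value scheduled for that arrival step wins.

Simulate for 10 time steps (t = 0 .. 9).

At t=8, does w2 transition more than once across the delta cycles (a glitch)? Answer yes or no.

t0.Δ0 w2=0 w3=0 w0=1 w1=1 clk=0
t0.Δ1 w2=0 w3=0 w0=1 w1=1 clk=1
t0.Δ2 w2=0 w3=0 w0=1 w1=0 clk=1
t0.Δ3 w2=0 w3=0 w0=0 w1=0 clk=1
t1.Δ0 w2=0 w3=0 w0=0 w1=0 clk=1
t1.Δ1 w2=0 w3=0 w0=0 w1=0 clk=0
t2.Δ0 w2=0 w3=0 w0=0 w1=0 clk=0
t2.Δ1 w2=0 w3=0 w0=0 w1=0 clk=1
t2.Δ2 w2=0 w3=0 w0=0 w1=1 clk=1
t2.Δ3 w2=0 w3=0 w0=1 w1=1 clk=1
t3.Δ0 w2=0 w3=0 w0=1 w1=1 clk=1
t3.Δ1 w2=0 w3=1 w0=1 w1=1 clk=0
t3.Δ2 w2=1 w3=1 w0=0 w1=1 clk=0
t3.Δ3 w2=1 w3=1 w0=1 w1=1 clk=0
t4.Δ0 w2=1 w3=1 w0=1 w1=1 clk=0
t4.Δ1 w2=1 w3=1 w0=1 w1=1 clk=1
t4.Δ2 w2=1 w3=1 w0=1 w1=0 clk=1
t4.Δ3 w2=0 w3=1 w0=0 w1=0 clk=1
t4.Δ4 w2=0 w3=1 w0=1 w1=0 clk=1
t5.Δ0 w2=0 w3=1 w0=1 w1=0 clk=1
t5.Δ1 w2=0 w3=0 w0=1 w1=0 clk=0
t5.Δ2 w2=0 w3=0 w0=0 w1=0 clk=0
t6.Δ0 w2=0 w3=0 w0=0 w1=0 clk=0
t6.Δ1 w2=0 w3=0 w0=0 w1=0 clk=1
t6.Δ2 w2=0 w3=0 w0=0 w1=1 clk=1
t6.Δ3 w2=0 w3=0 w0=1 w1=1 clk=1
t7.Δ0 w2=0 w3=0 w0=1 w1=1 clk=1
t7.Δ1 w2=0 w3=1 w0=1 w1=1 clk=0
t7.Δ2 w2=1 w3=1 w0=0 w1=1 clk=0
t7.Δ3 w2=1 w3=1 w0=1 w1=1 clk=0
t8.Δ0 w2=1 w3=1 w0=1 w1=1 clk=0
t8.Δ1 w2=1 w3=1 w0=1 w1=1 clk=1
t8.Δ2 w2=1 w3=1 w0=1 w1=0 clk=1
t8.Δ3 w2=0 w3=1 w0=0 w1=0 clk=1
t8.Δ4 w2=0 w3=1 w0=1 w1=0 clk=1
t9.Δ0 w2=0 w3=1 w0=1 w1=0 clk=1
t9.Δ1 w2=0 w3=0 w0=1 w1=0 clk=0
t9.Δ2 w2=0 w3=0 w0=0 w1=0 clk=0

no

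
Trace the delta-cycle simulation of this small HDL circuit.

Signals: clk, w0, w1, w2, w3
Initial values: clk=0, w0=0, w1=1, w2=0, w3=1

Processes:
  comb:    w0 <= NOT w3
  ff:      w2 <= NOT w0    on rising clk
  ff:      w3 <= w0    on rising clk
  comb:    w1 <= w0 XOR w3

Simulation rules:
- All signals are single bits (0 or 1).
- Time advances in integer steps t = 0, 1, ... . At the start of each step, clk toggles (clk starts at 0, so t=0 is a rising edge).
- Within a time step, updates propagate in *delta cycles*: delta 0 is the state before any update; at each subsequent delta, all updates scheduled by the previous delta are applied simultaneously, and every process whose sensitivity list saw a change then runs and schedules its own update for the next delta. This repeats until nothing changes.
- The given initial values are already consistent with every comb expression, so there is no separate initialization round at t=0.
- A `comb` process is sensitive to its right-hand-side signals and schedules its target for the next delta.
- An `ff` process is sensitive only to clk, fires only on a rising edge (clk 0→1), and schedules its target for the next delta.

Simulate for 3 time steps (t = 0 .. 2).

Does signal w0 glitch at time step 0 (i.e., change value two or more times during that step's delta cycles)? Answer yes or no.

t0.Δ0 w0=0 w1=1 w3=1 w2=0 clk=0
t0.Δ1 w0=0 w1=1 w3=1 w2=0 clk=1
t0.Δ2 w0=0 w1=1 w3=0 w2=1 clk=1
t0.Δ3 w0=1 w1=0 w3=0 w2=1 clk=1
t0.Δ4 w0=1 w1=1 w3=0 w2=1 clk=1
t1.Δ0 w0=1 w1=1 w3=0 w2=1 clk=1
t1.Δ1 w0=1 w1=1 w3=0 w2=1 clk=0
t2.Δ0 w0=1 w1=1 w3=0 w2=1 clk=0
t2.Δ1 w0=1 w1=1 w3=0 w2=1 clk=1
t2.Δ2 w0=1 w1=1 w3=1 w2=0 clk=1
t2.Δ3 w0=0 w1=0 w3=1 w2=0 clk=1
t2.Δ4 w0=0 w1=1 w3=1 w2=0 clk=1

no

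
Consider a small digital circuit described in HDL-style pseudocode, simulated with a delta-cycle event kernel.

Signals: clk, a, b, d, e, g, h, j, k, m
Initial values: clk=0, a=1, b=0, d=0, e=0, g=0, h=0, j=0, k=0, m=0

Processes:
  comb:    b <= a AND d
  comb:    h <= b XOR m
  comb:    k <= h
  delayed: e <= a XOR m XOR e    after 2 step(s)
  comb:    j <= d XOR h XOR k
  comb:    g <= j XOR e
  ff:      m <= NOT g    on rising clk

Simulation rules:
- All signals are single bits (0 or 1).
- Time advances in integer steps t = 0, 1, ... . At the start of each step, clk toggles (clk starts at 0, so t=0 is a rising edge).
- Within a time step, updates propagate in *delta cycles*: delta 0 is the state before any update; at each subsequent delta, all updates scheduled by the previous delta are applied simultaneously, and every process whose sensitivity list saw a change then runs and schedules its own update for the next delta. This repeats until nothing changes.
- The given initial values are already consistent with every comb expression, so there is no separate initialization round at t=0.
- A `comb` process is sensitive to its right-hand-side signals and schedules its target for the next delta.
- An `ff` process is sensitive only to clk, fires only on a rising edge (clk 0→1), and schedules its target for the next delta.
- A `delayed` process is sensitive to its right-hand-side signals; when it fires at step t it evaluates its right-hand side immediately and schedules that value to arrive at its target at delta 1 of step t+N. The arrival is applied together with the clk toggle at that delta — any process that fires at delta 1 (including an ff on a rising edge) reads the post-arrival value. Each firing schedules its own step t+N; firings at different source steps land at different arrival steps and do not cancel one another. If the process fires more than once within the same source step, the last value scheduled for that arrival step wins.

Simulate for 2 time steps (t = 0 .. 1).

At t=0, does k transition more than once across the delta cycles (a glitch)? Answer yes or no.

no

t0.Δ0 h=0 k=0 g=0 e=0 j=0 d=0 clk=0 b=0 a=1 m=0
t0.Δ1 h=0 k=0 g=0 e=0 j=0 d=0 clk=1 b=0 a=1 m=0
t0.Δ2 h=0 k=0 g=0 e=0 j=0 d=0 clk=1 b=0 a=1 m=1
t0.Δ3 h=1 k=0 g=0 e=0 j=0 d=0 clk=1 b=0 a=1 m=1
t0.Δ4 h=1 k=1 g=0 e=0 j=1 d=0 clk=1 b=0 a=1 m=1
t0.Δ5 h=1 k=1 g=1 e=0 j=0 d=0 clk=1 b=0 a=1 m=1
t0.Δ6 h=1 k=1 g=0 e=0 j=0 d=0 clk=1 b=0 a=1 m=1
t1.Δ0 h=1 k=1 g=0 e=0 j=0 d=0 clk=1 b=0 a=1 m=1
t1.Δ1 h=1 k=1 g=0 e=0 j=0 d=0 clk=0 b=0 a=1 m=1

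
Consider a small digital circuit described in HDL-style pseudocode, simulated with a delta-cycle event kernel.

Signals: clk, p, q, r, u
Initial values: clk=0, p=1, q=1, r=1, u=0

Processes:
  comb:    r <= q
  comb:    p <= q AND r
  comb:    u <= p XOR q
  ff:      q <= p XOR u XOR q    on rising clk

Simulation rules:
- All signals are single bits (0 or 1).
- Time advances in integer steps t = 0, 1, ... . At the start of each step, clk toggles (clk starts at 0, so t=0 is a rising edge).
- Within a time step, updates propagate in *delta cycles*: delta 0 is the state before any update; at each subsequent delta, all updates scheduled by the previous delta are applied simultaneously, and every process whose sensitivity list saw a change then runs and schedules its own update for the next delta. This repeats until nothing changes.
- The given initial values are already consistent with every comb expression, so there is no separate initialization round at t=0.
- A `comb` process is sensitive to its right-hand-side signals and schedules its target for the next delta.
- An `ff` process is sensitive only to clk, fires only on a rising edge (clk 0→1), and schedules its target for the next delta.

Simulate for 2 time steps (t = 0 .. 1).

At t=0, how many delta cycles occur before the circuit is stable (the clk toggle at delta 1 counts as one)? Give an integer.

[bits: q,u,clk,p,r]
t=0: Δ0=10011 Δ1=10111 Δ2=00111 Δ3=01100 Δ4=00100 | 4Δ
t=1: Δ0=00100 Δ1=00000 | 1Δ

4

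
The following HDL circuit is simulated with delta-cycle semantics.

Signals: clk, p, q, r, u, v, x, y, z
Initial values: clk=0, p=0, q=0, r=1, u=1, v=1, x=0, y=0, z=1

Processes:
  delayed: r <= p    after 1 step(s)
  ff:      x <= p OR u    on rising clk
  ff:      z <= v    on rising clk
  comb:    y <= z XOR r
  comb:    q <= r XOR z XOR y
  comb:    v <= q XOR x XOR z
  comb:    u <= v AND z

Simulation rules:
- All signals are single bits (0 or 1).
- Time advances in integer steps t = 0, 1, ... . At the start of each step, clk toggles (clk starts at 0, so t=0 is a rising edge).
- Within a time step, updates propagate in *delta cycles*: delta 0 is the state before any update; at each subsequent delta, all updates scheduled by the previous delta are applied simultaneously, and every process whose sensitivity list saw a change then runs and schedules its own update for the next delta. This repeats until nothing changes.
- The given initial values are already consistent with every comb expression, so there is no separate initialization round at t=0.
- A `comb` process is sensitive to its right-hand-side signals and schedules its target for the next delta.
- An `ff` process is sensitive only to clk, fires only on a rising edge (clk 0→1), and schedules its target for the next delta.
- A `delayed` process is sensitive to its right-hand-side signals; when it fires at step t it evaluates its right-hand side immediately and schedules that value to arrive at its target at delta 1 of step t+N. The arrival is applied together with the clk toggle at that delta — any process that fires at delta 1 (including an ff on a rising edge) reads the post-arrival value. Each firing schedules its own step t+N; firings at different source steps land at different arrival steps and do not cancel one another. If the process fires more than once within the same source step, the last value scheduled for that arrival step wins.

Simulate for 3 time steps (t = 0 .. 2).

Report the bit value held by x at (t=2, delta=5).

0

t=0 Δ0: z=1 r=1 y=0 q=0 x=0 clk=0 p=0 v=1 u=1
  Δ1: clk:0→1
  Δ2: x:0→1
  Δ3: v:1→0
  Δ4: u:1→0
  (4Δ to stable)
t=1 Δ0: z=1 r=1 y=0 q=0 x=1 clk=1 p=0 v=0 u=0
  Δ1: clk:1→0
  (1Δ to stable)
t=2 Δ0: z=1 r=1 y=0 q=0 x=1 clk=0 p=0 v=0 u=0
  Δ1: clk:0→1
  Δ2: z:1→0, x:1→0
  Δ3: y:0→1, q:0→1
  Δ4: q:1→0, v:0→1
  Δ5: v:1→0
  (5Δ to stable)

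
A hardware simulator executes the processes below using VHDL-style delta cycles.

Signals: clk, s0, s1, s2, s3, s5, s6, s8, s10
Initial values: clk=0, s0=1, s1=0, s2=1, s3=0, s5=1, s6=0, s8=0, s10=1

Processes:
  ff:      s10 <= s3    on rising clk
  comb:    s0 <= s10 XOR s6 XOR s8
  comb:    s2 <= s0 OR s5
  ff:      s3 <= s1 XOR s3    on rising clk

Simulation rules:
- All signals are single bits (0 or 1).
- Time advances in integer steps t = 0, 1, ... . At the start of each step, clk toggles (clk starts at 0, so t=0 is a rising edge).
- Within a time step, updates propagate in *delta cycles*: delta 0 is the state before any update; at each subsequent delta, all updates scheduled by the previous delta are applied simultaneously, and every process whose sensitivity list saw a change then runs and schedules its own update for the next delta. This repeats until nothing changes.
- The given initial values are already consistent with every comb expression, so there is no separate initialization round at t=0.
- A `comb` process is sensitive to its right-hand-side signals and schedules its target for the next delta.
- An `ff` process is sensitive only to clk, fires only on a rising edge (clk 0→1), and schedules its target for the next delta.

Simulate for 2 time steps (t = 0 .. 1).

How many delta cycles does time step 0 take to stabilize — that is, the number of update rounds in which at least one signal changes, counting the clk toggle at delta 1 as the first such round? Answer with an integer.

3

t=0 Δ0: s0=1 s3=0 s8=0 s2=1 clk=0 s5=1 s10=1 s6=0 s1=0
  Δ1: clk:0→1
  Δ2: s10:1→0
  Δ3: s0:1→0
  (3Δ to stable)
t=1 Δ0: s0=0 s3=0 s8=0 s2=1 clk=1 s5=1 s10=0 s6=0 s1=0
  Δ1: clk:1→0
  (1Δ to stable)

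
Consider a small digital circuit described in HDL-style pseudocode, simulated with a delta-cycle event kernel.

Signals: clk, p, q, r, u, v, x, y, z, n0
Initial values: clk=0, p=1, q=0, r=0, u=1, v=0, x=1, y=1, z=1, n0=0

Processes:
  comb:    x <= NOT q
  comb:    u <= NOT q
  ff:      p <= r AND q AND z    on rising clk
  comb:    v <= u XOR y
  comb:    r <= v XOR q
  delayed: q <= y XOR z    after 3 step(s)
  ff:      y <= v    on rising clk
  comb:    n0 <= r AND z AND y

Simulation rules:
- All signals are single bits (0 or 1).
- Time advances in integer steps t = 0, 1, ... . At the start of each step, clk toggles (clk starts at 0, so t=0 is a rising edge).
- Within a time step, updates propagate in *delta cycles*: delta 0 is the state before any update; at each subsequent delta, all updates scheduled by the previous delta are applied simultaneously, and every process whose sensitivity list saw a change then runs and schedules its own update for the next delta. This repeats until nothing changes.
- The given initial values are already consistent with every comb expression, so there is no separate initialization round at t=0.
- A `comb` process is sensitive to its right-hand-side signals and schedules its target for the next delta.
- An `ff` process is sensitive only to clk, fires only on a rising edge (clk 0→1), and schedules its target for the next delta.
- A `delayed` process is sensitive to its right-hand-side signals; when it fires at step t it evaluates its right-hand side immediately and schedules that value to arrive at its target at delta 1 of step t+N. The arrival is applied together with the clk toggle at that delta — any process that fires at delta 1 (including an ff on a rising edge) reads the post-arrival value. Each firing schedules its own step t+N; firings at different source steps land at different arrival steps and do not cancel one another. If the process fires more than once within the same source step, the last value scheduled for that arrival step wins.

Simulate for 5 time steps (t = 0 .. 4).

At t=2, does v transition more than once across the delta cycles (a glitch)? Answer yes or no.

no

[bits: y,n0,z,clk,r,q,p,x,u,v]
t=0: Δ0=1010001110 Δ1=1011001110 Δ2=0011000110 Δ3=0011000111 Δ4=0011100111 | 4Δ
t=1: Δ0=0011100111 Δ1=0010100111 | 1Δ
t=2: Δ0=0010100111 Δ1=0011100111 Δ2=1011100111 Δ3=1111100110 Δ4=1111000110 Δ5=1011000110 | 5Δ
t=3: Δ0=1011000110 Δ1=1010010110 Δ2=1010110000 Δ3=1110110001 Δ4=1110010001 Δ5=1010010001 | 5Δ
t=4: Δ0=1010010001 Δ1=1011010001 | 1Δ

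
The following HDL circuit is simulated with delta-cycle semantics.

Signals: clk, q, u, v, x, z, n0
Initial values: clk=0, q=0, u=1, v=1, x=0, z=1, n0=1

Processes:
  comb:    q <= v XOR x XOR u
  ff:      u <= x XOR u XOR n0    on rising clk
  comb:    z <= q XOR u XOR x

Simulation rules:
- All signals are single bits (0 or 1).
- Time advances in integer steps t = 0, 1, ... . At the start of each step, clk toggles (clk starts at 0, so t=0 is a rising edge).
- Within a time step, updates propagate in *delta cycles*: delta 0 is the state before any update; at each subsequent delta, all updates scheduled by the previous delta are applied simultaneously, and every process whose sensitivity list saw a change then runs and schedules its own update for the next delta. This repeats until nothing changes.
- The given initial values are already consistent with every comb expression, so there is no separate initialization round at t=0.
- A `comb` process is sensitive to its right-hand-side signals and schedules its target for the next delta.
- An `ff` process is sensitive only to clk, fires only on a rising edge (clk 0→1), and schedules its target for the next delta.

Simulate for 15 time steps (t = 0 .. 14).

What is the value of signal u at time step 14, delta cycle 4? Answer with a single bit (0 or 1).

[bits: u,n0,x,q,v,clk,z]
t=0: Δ0=1100101 Δ1=1100111 Δ2=0100111 Δ3=0101110 Δ4=0101111 | 4Δ
t=1: Δ0=0101111 Δ1=0101101 | 1Δ
t=2: Δ0=0101101 Δ1=0101111 Δ2=1101111 Δ3=1100110 Δ4=1100111 | 4Δ
t=3: Δ0=1100111 Δ1=1100101 | 1Δ
t=4: Δ0=1100101 Δ1=1100111 Δ2=0100111 Δ3=0101110 Δ4=0101111 | 4Δ
t=5: Δ0=0101111 Δ1=0101101 | 1Δ
t=6: Δ0=0101101 Δ1=0101111 Δ2=1101111 Δ3=1100110 Δ4=1100111 | 4Δ
t=7: Δ0=1100111 Δ1=1100101 | 1Δ
t=8: Δ0=1100101 Δ1=1100111 Δ2=0100111 Δ3=0101110 Δ4=0101111 | 4Δ
t=9: Δ0=0101111 Δ1=0101101 | 1Δ
t=10: Δ0=0101101 Δ1=0101111 Δ2=1101111 Δ3=1100110 Δ4=1100111 | 4Δ
t=11: Δ0=1100111 Δ1=1100101 | 1Δ
t=12: Δ0=1100101 Δ1=1100111 Δ2=0100111 Δ3=0101110 Δ4=0101111 | 4Δ
t=13: Δ0=0101111 Δ1=0101101 | 1Δ
t=14: Δ0=0101101 Δ1=0101111 Δ2=1101111 Δ3=1100110 Δ4=1100111 | 4Δ

1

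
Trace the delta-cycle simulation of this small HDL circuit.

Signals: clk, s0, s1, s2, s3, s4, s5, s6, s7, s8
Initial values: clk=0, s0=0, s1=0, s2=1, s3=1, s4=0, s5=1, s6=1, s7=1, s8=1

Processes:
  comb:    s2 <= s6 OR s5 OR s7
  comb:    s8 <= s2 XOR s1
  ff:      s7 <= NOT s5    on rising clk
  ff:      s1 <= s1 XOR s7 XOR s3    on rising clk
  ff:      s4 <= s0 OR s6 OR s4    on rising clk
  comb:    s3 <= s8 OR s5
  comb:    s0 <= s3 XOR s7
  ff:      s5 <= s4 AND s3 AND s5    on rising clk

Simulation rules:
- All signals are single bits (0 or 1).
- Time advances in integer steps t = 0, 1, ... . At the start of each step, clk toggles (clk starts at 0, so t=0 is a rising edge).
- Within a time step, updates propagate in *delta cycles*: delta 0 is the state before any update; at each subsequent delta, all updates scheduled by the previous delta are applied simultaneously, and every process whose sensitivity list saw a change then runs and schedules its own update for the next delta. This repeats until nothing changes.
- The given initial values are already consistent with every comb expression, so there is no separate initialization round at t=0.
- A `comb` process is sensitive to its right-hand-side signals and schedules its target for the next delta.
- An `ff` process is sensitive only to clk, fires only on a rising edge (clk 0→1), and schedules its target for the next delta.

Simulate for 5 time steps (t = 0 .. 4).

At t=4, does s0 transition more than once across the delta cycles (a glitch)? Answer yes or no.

no

[bits: s1,s7,s2,s5,s6,s8,s3,clk,s0,s4]
t=0: Δ0=0111111000 Δ1=0111111100 Δ2=0010111101 Δ3=0010111111 | 3Δ
t=1: Δ0=0010111111 Δ1=0010111011 | 1Δ
t=2: Δ0=0010111011 Δ1=0010111111 Δ2=1110111111 Δ3=1110101101 Δ4=1110100101 Δ5=1110100111 | 5Δ
t=3: Δ0=1110100111 Δ1=1110100011 | 1Δ
t=4: Δ0=1110100011 Δ1=1110100111 Δ2=0110100111 Δ3=0110110111 Δ4=0110111111 Δ5=0110111101 | 5Δ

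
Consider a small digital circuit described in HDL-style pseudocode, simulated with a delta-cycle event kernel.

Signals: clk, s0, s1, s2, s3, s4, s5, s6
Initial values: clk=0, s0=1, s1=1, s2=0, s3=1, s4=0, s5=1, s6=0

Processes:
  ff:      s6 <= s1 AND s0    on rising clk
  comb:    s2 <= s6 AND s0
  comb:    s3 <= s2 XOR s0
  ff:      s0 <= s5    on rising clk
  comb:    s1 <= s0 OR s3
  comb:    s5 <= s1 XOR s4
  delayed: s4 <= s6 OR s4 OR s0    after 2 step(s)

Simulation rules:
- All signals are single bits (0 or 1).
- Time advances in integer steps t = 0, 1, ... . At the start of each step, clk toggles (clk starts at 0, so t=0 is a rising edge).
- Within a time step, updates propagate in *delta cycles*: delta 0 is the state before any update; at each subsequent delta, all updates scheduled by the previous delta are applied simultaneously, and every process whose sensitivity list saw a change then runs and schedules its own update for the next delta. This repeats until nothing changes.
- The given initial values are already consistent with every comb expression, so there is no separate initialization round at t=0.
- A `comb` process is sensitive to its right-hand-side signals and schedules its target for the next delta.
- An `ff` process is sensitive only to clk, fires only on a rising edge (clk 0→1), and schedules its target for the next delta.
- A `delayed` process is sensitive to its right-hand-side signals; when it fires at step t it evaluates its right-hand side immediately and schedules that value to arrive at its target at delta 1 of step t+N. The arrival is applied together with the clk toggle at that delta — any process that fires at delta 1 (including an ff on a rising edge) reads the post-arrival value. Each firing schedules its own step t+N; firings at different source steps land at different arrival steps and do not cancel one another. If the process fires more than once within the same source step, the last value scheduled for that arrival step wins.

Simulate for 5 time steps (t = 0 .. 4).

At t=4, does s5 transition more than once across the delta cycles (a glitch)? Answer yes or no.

t=0 Δ0: s5=1 s0=1 s6=0 s1=1 s4=0 clk=0 s3=1 s2=0
  Δ1: clk:0→1
  Δ2: s6:0→1
  Δ3: s2:0→1
  Δ4: s3:1→0
  (4Δ to stable)
t=1 Δ0: s5=1 s0=1 s6=1 s1=1 s4=0 clk=1 s3=0 s2=1
  Δ1: clk:1→0
  (1Δ to stable)
t=2 Δ0: s5=1 s0=1 s6=1 s1=1 s4=0 clk=0 s3=0 s2=1
  Δ1: s4:0→1, clk:0→1
  Δ2: s5:1→0
  (2Δ to stable)
t=3 Δ0: s5=0 s0=1 s6=1 s1=1 s4=1 clk=1 s3=0 s2=1
  Δ1: clk:1→0
  (1Δ to stable)
t=4 Δ0: s5=0 s0=1 s6=1 s1=1 s4=1 clk=0 s3=0 s2=1
  Δ1: clk:0→1
  Δ2: s0:1→0
  Δ3: s1:1→0, s3:0→1, s2:1→0
  Δ4: s5:0→1, s1:0→1, s3:1→0
  Δ5: s5:1→0, s1:1→0
  Δ6: s5:0→1
  (6Δ to stable)

yes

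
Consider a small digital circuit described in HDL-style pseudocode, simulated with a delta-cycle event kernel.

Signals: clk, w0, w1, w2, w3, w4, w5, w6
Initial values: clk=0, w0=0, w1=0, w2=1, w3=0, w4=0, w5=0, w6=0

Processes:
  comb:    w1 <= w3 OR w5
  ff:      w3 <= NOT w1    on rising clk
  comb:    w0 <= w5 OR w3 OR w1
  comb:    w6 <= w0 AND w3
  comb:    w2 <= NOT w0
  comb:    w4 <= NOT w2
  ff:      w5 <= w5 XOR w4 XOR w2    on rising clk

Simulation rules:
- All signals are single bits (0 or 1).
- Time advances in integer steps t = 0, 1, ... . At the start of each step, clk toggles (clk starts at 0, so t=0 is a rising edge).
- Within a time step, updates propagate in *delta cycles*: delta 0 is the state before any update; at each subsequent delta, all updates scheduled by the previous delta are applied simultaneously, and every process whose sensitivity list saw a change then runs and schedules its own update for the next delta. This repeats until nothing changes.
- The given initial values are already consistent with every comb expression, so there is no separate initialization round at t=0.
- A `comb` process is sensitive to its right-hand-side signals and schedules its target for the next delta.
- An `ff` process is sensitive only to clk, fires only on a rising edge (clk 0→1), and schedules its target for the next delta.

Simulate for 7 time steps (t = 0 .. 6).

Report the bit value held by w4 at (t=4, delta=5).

t=0 Δ0: w5=0 w2=1 w6=0 w1=0 w3=0 w4=0 clk=0 w0=0
  Δ1: clk:0→1
  Δ2: w5:0→1, w3:0→1
  Δ3: w1:0→1, w0:0→1
  Δ4: w2:1→0, w6:0→1
  Δ5: w4:0→1
  (5Δ to stable)
t=1 Δ0: w5=1 w2=0 w6=1 w1=1 w3=1 w4=1 clk=1 w0=1
  Δ1: clk:1→0
  (1Δ to stable)
t=2 Δ0: w5=1 w2=0 w6=1 w1=1 w3=1 w4=1 clk=0 w0=1
  Δ1: clk:0→1
  Δ2: w5:1→0, w3:1→0
  Δ3: w6:1→0, w1:1→0
  Δ4: w0:1→0
  Δ5: w2:0→1
  Δ6: w4:1→0
  (6Δ to stable)
t=3 Δ0: w5=0 w2=1 w6=0 w1=0 w3=0 w4=0 clk=1 w0=0
  Δ1: clk:1→0
  (1Δ to stable)
t=4 Δ0: w5=0 w2=1 w6=0 w1=0 w3=0 w4=0 clk=0 w0=0
  Δ1: clk:0→1
  Δ2: w5:0→1, w3:0→1
  Δ3: w1:0→1, w0:0→1
  Δ4: w2:1→0, w6:0→1
  Δ5: w4:0→1
  (5Δ to stable)
t=5 Δ0: w5=1 w2=0 w6=1 w1=1 w3=1 w4=1 clk=1 w0=1
  Δ1: clk:1→0
  (1Δ to stable)
t=6 Δ0: w5=1 w2=0 w6=1 w1=1 w3=1 w4=1 clk=0 w0=1
  Δ1: clk:0→1
  Δ2: w5:1→0, w3:1→0
  Δ3: w6:1→0, w1:1→0
  Δ4: w0:1→0
  Δ5: w2:0→1
  Δ6: w4:1→0
  (6Δ to stable)

1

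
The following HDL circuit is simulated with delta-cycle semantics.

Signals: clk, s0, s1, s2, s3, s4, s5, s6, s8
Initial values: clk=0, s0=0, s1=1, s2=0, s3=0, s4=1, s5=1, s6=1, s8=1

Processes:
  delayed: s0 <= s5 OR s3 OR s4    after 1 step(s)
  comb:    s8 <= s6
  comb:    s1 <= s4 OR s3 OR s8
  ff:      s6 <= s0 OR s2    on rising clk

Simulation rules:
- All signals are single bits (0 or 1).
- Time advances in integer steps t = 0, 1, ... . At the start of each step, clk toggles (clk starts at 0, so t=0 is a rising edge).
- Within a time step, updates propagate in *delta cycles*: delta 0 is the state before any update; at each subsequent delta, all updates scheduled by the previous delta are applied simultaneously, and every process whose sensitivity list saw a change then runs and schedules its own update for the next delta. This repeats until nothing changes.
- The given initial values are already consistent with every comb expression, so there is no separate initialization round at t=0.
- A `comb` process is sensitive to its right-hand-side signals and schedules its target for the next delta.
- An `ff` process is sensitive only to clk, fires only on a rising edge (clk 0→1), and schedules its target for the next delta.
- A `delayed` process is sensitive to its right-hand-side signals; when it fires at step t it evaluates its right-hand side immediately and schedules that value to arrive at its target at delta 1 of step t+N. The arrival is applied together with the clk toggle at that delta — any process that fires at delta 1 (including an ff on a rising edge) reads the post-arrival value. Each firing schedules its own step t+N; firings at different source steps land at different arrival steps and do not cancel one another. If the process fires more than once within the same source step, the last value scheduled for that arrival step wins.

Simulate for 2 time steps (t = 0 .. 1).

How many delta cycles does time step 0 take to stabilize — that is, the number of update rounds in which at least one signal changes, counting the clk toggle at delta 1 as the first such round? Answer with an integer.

t=0 Δ0: s8=1 s6=1 clk=0 s0=0 s2=0 s4=1 s3=0 s1=1 s5=1
  Δ1: clk:0→1
  Δ2: s6:1→0
  Δ3: s8:1→0
  (3Δ to stable)
t=1 Δ0: s8=0 s6=0 clk=1 s0=0 s2=0 s4=1 s3=0 s1=1 s5=1
  Δ1: clk:1→0
  (1Δ to stable)

3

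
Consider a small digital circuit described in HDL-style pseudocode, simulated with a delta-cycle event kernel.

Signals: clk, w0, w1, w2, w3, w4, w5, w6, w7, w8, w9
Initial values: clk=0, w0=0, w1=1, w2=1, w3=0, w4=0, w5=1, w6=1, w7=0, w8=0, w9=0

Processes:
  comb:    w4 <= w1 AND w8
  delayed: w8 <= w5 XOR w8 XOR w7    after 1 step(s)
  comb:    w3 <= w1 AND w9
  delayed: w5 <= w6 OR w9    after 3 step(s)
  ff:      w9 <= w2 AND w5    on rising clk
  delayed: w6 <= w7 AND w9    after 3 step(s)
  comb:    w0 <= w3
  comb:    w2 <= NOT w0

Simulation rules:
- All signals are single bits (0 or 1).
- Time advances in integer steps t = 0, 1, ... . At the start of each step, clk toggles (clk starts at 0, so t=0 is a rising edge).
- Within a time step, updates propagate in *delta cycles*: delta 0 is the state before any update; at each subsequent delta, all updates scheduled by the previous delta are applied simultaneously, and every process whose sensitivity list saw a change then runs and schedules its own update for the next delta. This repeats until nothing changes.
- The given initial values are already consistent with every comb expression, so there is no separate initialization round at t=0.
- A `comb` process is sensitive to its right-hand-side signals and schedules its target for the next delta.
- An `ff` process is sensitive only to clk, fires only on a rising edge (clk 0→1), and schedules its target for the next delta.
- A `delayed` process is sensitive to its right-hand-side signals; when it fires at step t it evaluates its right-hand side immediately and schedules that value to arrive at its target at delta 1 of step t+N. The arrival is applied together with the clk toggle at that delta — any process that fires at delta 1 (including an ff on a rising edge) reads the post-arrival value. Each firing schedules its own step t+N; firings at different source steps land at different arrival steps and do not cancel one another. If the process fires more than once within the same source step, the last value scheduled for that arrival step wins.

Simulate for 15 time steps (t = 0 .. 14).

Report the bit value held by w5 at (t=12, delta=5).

[bits: w4,w2,w6,w7,w1,w3,w8,w0,w5,clk,w9]
t=0: Δ0=01101000100 Δ1=01101000110 Δ2=01101000111 Δ3=01101100111 Δ4=01101101111 Δ5=00101101111 | 5Δ
t=1: Δ0=00101101111 Δ1=00101101101 | 1Δ
t=2: Δ0=00101101101 Δ1=00101101111 Δ2=00101101110 Δ3=00101001110 Δ4=00101000110 Δ5=01101000110 | 5Δ
t=3: Δ0=01101000110 Δ1=01001000100 | 1Δ
t=4: Δ0=01001000100 Δ1=01001000110 Δ2=01001000111 Δ3=01001100111 Δ4=01001101111 Δ5=00001101111 | 5Δ
t=5: Δ0=00001101111 Δ1=00001101101 | 1Δ
t=6: Δ0=00001101101 Δ1=00001101011 Δ2=00001101010 Δ3=00001001010 Δ4=00001000010 Δ5=01001000010 | 5Δ
t=7: Δ0=01001000010 Δ1=01001000100 | 1Δ
t=8: Δ0=01001000100 Δ1=01001010110 Δ2=11001010111 Δ3=11001110111 Δ4=11001111111 Δ5=10001111111 | 5Δ
t=9: Δ0=10001111111 Δ1=10001101001 Δ2=00001101001 | 2Δ
t=10: Δ0=00001101001 Δ1=00001101011 Δ2=00001101010 Δ3=00001001010 Δ4=00001000010 Δ5=01001000010 | 5Δ
t=11: Δ0=01001000010 Δ1=01001000100 | 1Δ
t=12: Δ0=01001000100 Δ1=01001010110 Δ2=11001010111 Δ3=11001110111 Δ4=11001111111 Δ5=10001111111 | 5Δ
t=13: Δ0=10001111111 Δ1=10001101001 Δ2=00001101001 | 2Δ
t=14: Δ0=00001101001 Δ1=00001101011 Δ2=00001101010 Δ3=00001001010 Δ4=00001000010 Δ5=01001000010 | 5Δ

1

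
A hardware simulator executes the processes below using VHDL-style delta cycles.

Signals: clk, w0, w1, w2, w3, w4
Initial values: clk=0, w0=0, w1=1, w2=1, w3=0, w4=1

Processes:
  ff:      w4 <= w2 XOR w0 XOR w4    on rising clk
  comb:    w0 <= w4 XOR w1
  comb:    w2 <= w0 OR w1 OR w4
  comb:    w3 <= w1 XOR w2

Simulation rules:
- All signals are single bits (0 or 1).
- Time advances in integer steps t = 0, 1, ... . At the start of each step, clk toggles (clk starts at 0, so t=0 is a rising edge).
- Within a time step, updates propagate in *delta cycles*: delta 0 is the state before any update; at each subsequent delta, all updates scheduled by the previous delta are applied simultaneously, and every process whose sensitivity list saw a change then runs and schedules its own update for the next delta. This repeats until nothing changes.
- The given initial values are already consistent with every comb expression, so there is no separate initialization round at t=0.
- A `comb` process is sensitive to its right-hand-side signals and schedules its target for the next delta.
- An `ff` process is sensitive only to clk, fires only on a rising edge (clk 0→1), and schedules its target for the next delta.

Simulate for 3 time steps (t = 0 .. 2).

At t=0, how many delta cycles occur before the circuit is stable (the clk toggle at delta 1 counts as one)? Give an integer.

3

[bits: w2,w0,w1,w4,w3,clk]
t=0: Δ0=101100 Δ1=101101 Δ2=101001 Δ3=111001 | 3Δ
t=1: Δ0=111001 Δ1=111000 | 1Δ
t=2: Δ0=111000 Δ1=111001 | 1Δ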